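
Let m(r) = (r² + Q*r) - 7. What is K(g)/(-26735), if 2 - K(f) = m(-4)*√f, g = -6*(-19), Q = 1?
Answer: -2/26735 + √114/5347 ≈ 0.0019220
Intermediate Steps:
g = 114
m(r) = -7 + r + r² (m(r) = (r² + 1*r) - 7 = (r² + r) - 7 = (r + r²) - 7 = -7 + r + r²)
K(f) = 2 - 5*√f (K(f) = 2 - (-7 - 4 + (-4)²)*√f = 2 - (-7 - 4 + 16)*√f = 2 - 5*√f)
K(g)/(-26735) = (2 - 5*√114)/(-26735) = (2 - 5*√114)*(-1/26735) = -2/26735 + √114/5347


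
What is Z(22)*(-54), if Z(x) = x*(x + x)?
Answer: -52272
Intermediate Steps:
Z(x) = 2*x² (Z(x) = x*(2*x) = 2*x²)
Z(22)*(-54) = (2*22²)*(-54) = (2*484)*(-54) = 968*(-54) = -52272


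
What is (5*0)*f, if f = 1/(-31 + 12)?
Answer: 0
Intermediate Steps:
f = -1/19 (f = 1/(-19) = -1/19 ≈ -0.052632)
(5*0)*f = (5*0)*(-1/19) = 0*(-1/19) = 0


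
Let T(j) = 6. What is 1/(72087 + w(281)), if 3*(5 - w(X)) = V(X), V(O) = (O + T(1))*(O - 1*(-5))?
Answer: 3/134194 ≈ 2.2356e-5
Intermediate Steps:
V(O) = (5 + O)*(6 + O) (V(O) = (O + 6)*(O - 1*(-5)) = (6 + O)*(O + 5) = (6 + O)*(5 + O) = (5 + O)*(6 + O))
w(X) = -5 - 11*X/3 - X**2/3 (w(X) = 5 - (30 + X**2 + 11*X)/3 = 5 + (-10 - 11*X/3 - X**2/3) = -5 - 11*X/3 - X**2/3)
1/(72087 + w(281)) = 1/(72087 + (-5 - 11/3*281 - 1/3*281**2)) = 1/(72087 + (-5 - 3091/3 - 1/3*78961)) = 1/(72087 + (-5 - 3091/3 - 78961/3)) = 1/(72087 - 82067/3) = 1/(134194/3) = 3/134194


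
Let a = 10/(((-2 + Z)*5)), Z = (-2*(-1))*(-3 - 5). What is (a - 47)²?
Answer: 179776/81 ≈ 2219.5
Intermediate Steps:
Z = -16 (Z = 2*(-8) = -16)
a = -⅑ (a = 10/(((-2 - 16)*5)) = 10/((-18*5)) = 10/(-90) = 10*(-1/90) = -⅑ ≈ -0.11111)
(a - 47)² = (-⅑ - 47)² = (-424/9)² = 179776/81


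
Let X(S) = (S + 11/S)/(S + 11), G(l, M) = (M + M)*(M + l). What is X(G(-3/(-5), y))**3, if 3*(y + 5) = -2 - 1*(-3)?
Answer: 25400231775537247819/53272992186997839424 ≈ 0.47679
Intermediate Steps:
y = -14/3 (y = -5 + (-2 - 1*(-3))/3 = -5 + (-2 + 3)/3 = -5 + (1/3)*1 = -5 + 1/3 = -14/3 ≈ -4.6667)
G(l, M) = 2*M*(M + l) (G(l, M) = (2*M)*(M + l) = 2*M*(M + l))
X(S) = (S + 11/S)/(11 + S)
X(G(-3/(-5), y))**3 = ((11 + (2*(-14/3)*(-14/3 - 3/(-5)))**2)/(((2*(-14/3)*(-14/3 - 3/(-5))))*(11 + 2*(-14/3)*(-14/3 - 3/(-5)))))**3 = ((11 + (2*(-14/3)*(-14/3 - 3*(-1/5)))**2)/(((2*(-14/3)*(-14/3 - 3*(-1/5))))*(11 + 2*(-14/3)*(-14/3 - 3*(-1/5)))))**3 = ((11 + (2*(-14/3)*(-14/3 + 3/5))**2)/(((2*(-14/3)*(-14/3 + 3/5)))*(11 + 2*(-14/3)*(-14/3 + 3/5))))**3 = ((11 + (2*(-14/3)*(-61/15))**2)/(((2*(-14/3)*(-61/15)))*(11 + 2*(-14/3)*(-61/15))))**3 = ((11 + (1708/45)**2)/((1708/45)*(11 + 1708/45)))**3 = (45*(11 + 2917264/2025)/(1708*(2203/45)))**3 = ((45/1708)*(45/2203)*(2939539/2025))**3 = (2939539/3762724)**3 = 25400231775537247819/53272992186997839424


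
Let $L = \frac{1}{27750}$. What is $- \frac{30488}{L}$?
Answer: $-846042000$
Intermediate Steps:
$L = \frac{1}{27750} \approx 3.6036 \cdot 10^{-5}$
$- \frac{30488}{L} = - 30488 \frac{1}{\frac{1}{27750}} = \left(-30488\right) 27750 = -846042000$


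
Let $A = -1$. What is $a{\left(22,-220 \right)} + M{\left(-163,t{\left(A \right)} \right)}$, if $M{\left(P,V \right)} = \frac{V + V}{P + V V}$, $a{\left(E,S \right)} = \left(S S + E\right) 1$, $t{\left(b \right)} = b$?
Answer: $\frac{3922183}{81} \approx 48422.0$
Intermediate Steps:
$a{\left(E,S \right)} = E + S^{2}$ ($a{\left(E,S \right)} = \left(S^{2} + E\right) 1 = \left(E + S^{2}\right) 1 = E + S^{2}$)
$M{\left(P,V \right)} = \frac{2 V}{P + V^{2}}$
$a{\left(22,-220 \right)} + M{\left(-163,t{\left(A \right)} \right)} = \left(22 + \left(-220\right)^{2}\right) + 2 \left(-1\right) \frac{1}{-163 + \left(-1\right)^{2}} = \left(22 + 48400\right) + 2 \left(-1\right) \frac{1}{-163 + 1} = 48422 + 2 \left(-1\right) \frac{1}{-162} = 48422 + 2 \left(-1\right) \left(- \frac{1}{162}\right) = 48422 + \frac{1}{81} = \frac{3922183}{81}$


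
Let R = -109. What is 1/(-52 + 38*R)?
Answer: -1/4194 ≈ -0.00023844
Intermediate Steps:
1/(-52 + 38*R) = 1/(-52 + 38*(-109)) = 1/(-52 - 4142) = 1/(-4194) = -1/4194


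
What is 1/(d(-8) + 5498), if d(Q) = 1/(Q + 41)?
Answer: 33/181435 ≈ 0.00018188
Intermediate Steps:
d(Q) = 1/(41 + Q)
1/(d(-8) + 5498) = 1/(1/(41 - 8) + 5498) = 1/(1/33 + 5498) = 1/(181435/33) = 33/181435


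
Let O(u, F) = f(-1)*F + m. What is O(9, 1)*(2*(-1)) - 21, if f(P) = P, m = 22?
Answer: -63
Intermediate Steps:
O(u, F) = 22 - F (O(u, F) = -F + 22 = 22 - F)
O(9, 1)*(2*(-1)) - 21 = (22 - 1*1)*(2*(-1)) - 21 = (22 - 1)*(-2) - 21 = 21*(-2) - 21 = -42 - 21 = -63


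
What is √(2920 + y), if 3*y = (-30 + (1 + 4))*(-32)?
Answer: 2*√7170/3 ≈ 56.451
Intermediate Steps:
y = 800/3 (y = ((-30 + (1 + 4))*(-32))/3 = ((-30 + 5)*(-32))/3 = (-25*(-32))/3 = (⅓)*800 = 800/3 ≈ 266.67)
√(2920 + y) = √(2920 + 800/3) = √(9560/3) = 2*√7170/3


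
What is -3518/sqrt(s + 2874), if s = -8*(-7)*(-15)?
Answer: -1759*sqrt(226)/339 ≈ -78.005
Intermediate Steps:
s = -840 (s = 56*(-15) = -840)
-3518/sqrt(s + 2874) = -3518/sqrt(-840 + 2874) = -3518*sqrt(226)/678 = -1759*sqrt(226)/339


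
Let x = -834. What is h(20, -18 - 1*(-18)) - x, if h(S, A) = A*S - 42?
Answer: 792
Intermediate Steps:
h(S, A) = -42 + A*S
h(20, -18 - 1*(-18)) - x = (-42 + (-18 - 1*(-18))*20) - 1*(-834) = (-42 + (-18 + 18)*20) + 834 = (-42 + 0*20) + 834 = (-42 + 0) + 834 = -42 + 834 = 792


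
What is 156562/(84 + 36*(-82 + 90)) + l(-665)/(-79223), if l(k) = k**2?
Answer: 6119401813/14735478 ≈ 415.28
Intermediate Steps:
156562/(84 + 36*(-82 + 90)) + l(-665)/(-79223) = 156562/(84 + 36*(-82 + 90)) + (-665)**2/(-79223) = 156562/(84 + 36*8) + 442225*(-1/79223) = 156562/(84 + 288) - 442225/79223 = 156562/372 - 442225/79223 = 156562*(1/372) - 442225/79223 = 78281/186 - 442225/79223 = 6119401813/14735478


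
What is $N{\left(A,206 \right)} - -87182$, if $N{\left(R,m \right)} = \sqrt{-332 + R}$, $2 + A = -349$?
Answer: $87182 + i \sqrt{683} \approx 87182.0 + 26.134 i$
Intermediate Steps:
$A = -351$ ($A = -2 - 349 = -351$)
$N{\left(A,206 \right)} - -87182 = \sqrt{-332 - 351} - -87182 = \sqrt{-683} + 87182 = i \sqrt{683} + 87182 = 87182 + i \sqrt{683}$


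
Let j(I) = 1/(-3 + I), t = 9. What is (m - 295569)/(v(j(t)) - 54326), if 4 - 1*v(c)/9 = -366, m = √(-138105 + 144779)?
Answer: 295569/50996 - √6674/50996 ≈ 5.7943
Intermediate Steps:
m = √6674 ≈ 81.695
v(c) = 3330 (v(c) = 36 - 9*(-366) = 36 + 3294 = 3330)
(m - 295569)/(v(j(t)) - 54326) = (√6674 - 295569)/(3330 - 54326) = (-295569 + √6674)/(-50996) = (-295569 + √6674)*(-1/50996) = 295569/50996 - √6674/50996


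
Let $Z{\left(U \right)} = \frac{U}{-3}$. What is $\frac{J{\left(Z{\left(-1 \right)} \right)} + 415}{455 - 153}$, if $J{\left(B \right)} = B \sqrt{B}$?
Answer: $\frac{415}{302} + \frac{\sqrt{3}}{2718} \approx 1.3748$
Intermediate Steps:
$Z{\left(U \right)} = - \frac{U}{3}$ ($Z{\left(U \right)} = U \left(- \frac{1}{3}\right) = - \frac{U}{3}$)
$J{\left(B \right)} = B^{\frac{3}{2}}$
$\frac{J{\left(Z{\left(-1 \right)} \right)} + 415}{455 - 153} = \frac{\left(\left(- \frac{1}{3}\right) \left(-1\right)\right)^{\frac{3}{2}} + 415}{455 - 153} = \frac{\left(\frac{1}{3}\right)^{\frac{3}{2}} + 415}{302} = \left(\frac{\sqrt{3}}{9} + 415\right) \frac{1}{302} = \left(415 + \frac{\sqrt{3}}{9}\right) \frac{1}{302} = \frac{415}{302} + \frac{\sqrt{3}}{2718}$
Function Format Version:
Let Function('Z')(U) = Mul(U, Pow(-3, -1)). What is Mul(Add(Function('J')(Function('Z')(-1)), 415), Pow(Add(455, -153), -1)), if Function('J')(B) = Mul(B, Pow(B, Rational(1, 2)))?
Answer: Add(Rational(415, 302), Mul(Rational(1, 2718), Pow(3, Rational(1, 2)))) ≈ 1.3748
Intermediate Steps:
Function('Z')(U) = Mul(Rational(-1, 3), U) (Function('Z')(U) = Mul(U, Rational(-1, 3)) = Mul(Rational(-1, 3), U))
Function('J')(B) = Pow(B, Rational(3, 2))
Mul(Add(Function('J')(Function('Z')(-1)), 415), Pow(Add(455, -153), -1)) = Mul(Add(Pow(Mul(Rational(-1, 3), -1), Rational(3, 2)), 415), Pow(Add(455, -153), -1)) = Mul(Add(Pow(Rational(1, 3), Rational(3, 2)), 415), Pow(302, -1)) = Mul(Add(Mul(Rational(1, 9), Pow(3, Rational(1, 2))), 415), Rational(1, 302)) = Mul(Add(415, Mul(Rational(1, 9), Pow(3, Rational(1, 2)))), Rational(1, 302)) = Add(Rational(415, 302), Mul(Rational(1, 2718), Pow(3, Rational(1, 2))))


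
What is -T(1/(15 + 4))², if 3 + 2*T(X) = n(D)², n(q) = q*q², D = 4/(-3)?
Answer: -3644281/2125764 ≈ -1.7143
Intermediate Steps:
D = -4/3 (D = 4*(-⅓) = -4/3 ≈ -1.3333)
n(q) = q³
T(X) = 1909/1458 (T(X) = -3/2 + ((-4/3)³)²/2 = -3/2 + (-64/27)²/2 = -3/2 + (½)*(4096/729) = -3/2 + 2048/729 = 1909/1458)
-T(1/(15 + 4))² = -(1909/1458)² = -1*3644281/2125764 = -3644281/2125764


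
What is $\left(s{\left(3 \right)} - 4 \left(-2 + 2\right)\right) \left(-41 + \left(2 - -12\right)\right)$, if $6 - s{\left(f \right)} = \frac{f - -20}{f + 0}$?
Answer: $45$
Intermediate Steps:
$s{\left(f \right)} = 6 - \frac{20 + f}{f}$ ($s{\left(f \right)} = 6 - \frac{f - -20}{f + 0} = 6 - \frac{f + 20}{f} = 6 - \frac{20 + f}{f}$)
$\left(s{\left(3 \right)} - 4 \left(-2 + 2\right)\right) \left(-41 + \left(2 - -12\right)\right) = \left(\left(5 - \frac{20}{3}\right) - 4 \left(-2 + 2\right)\right) \left(-41 + \left(2 - -12\right)\right) = \left(\left(5 - \frac{20}{3}\right) - 4 \cdot 0\right) \left(-41 + \left(2 + 12\right)\right) = \left(\left(5 - \frac{20}{3}\right) - 0\right) \left(-41 + 14\right) = \left(- \frac{5}{3} + 0\right) \left(-27\right) = \left(- \frac{5}{3}\right) \left(-27\right) = 45$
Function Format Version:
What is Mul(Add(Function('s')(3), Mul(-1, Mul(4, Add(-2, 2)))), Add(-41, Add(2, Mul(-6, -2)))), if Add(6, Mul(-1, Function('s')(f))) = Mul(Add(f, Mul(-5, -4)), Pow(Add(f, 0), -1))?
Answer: 45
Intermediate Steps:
Function('s')(f) = Add(6, Mul(-1, Pow(f, -1), Add(20, f))) (Function('s')(f) = Add(6, Mul(-1, Mul(Add(f, Mul(-5, -4)), Pow(Add(f, 0), -1)))) = Add(6, Mul(-1, Mul(Add(f, 20), Pow(f, -1)))) = Add(6, Mul(-1, Mul(Add(20, f), Pow(f, -1)))) = Add(6, Mul(-1, Mul(Pow(f, -1), Add(20, f)))) = Add(6, Mul(-1, Pow(f, -1), Add(20, f))))
Mul(Add(Function('s')(3), Mul(-1, Mul(4, Add(-2, 2)))), Add(-41, Add(2, Mul(-6, -2)))) = Mul(Add(Add(5, Mul(-20, Pow(3, -1))), Mul(-1, Mul(4, Add(-2, 2)))), Add(-41, Add(2, Mul(-6, -2)))) = Mul(Add(Add(5, Mul(-20, Rational(1, 3))), Mul(-1, Mul(4, 0))), Add(-41, Add(2, 12))) = Mul(Add(Add(5, Rational(-20, 3)), Mul(-1, 0)), Add(-41, 14)) = Mul(Add(Rational(-5, 3), 0), -27) = Mul(Rational(-5, 3), -27) = 45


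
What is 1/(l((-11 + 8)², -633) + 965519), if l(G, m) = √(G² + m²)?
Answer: 965519/932226538591 - 3*√44530/932226538591 ≈ 1.0350e-6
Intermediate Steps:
1/(l((-11 + 8)², -633) + 965519) = 1/(√(((-11 + 8)²)² + (-633)²) + 965519) = 1/(√(((-3)²)² + 400689) + 965519) = 1/(√(9² + 400689) + 965519) = 1/(√(81 + 400689) + 965519) = 1/(√400770 + 965519) = 1/(3*√44530 + 965519) = 1/(965519 + 3*√44530)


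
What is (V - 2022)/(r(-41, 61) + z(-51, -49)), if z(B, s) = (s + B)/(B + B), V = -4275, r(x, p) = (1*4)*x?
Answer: 321147/8314 ≈ 38.627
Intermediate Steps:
r(x, p) = 4*x
z(B, s) = (B + s)/(2*B) (z(B, s) = (B + s)/((2*B)) = (B + s)*(1/(2*B)) = (B + s)/(2*B))
(V - 2022)/(r(-41, 61) + z(-51, -49)) = (-4275 - 2022)/(4*(-41) + (½)*(-51 - 49)/(-51)) = -6297/(-164 + (½)*(-1/51)*(-100)) = -6297/(-164 + 50/51) = -6297/(-8314/51) = -6297*(-51/8314) = 321147/8314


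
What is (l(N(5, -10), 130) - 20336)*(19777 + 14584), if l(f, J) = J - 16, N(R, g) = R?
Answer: -694848142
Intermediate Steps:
l(f, J) = -16 + J
(l(N(5, -10), 130) - 20336)*(19777 + 14584) = ((-16 + 130) - 20336)*(19777 + 14584) = (114 - 20336)*34361 = -20222*34361 = -694848142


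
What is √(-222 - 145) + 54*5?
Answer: 270 + I*√367 ≈ 270.0 + 19.157*I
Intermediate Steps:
√(-222 - 145) + 54*5 = √(-367) + 270 = I*√367 + 270 = 270 + I*√367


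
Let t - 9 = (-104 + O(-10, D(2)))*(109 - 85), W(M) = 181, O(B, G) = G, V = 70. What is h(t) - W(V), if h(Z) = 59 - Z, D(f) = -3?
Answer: 2437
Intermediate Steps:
t = -2559 (t = 9 + (-104 - 3)*(109 - 85) = 9 - 107*24 = 9 - 2568 = -2559)
h(t) - W(V) = (59 - 1*(-2559)) - 1*181 = (59 + 2559) - 181 = 2618 - 181 = 2437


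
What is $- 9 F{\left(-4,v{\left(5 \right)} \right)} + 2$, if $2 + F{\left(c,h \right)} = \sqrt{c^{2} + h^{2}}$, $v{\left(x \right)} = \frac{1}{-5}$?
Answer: $20 - \frac{9 \sqrt{401}}{5} \approx -16.045$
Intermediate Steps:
$v{\left(x \right)} = - \frac{1}{5}$
$F{\left(c,h \right)} = -2 + \sqrt{c^{2} + h^{2}}$
$- 9 F{\left(-4,v{\left(5 \right)} \right)} + 2 = - 9 \left(-2 + \sqrt{\left(-4\right)^{2} + \left(- \frac{1}{5}\right)^{2}}\right) + 2 = - 9 \left(-2 + \sqrt{16 + \frac{1}{25}}\right) + 2 = - 9 \left(-2 + \sqrt{\frac{401}{25}}\right) + 2 = - 9 \left(-2 + \frac{\sqrt{401}}{5}\right) + 2 = \left(18 - \frac{9 \sqrt{401}}{5}\right) + 2 = 20 - \frac{9 \sqrt{401}}{5}$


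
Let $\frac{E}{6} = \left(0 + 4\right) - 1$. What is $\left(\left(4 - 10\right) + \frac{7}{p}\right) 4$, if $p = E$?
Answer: $- \frac{202}{9} \approx -22.444$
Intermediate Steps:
$E = 18$ ($E = 6 \left(\left(0 + 4\right) - 1\right) = 6 \left(4 - 1\right) = 6 \cdot 3 = 18$)
$p = 18$
$\left(\left(4 - 10\right) + \frac{7}{p}\right) 4 = \left(\left(4 - 10\right) + \frac{7}{18}\right) 4 = \left(\left(4 - 10\right) + 7 \cdot \frac{1}{18}\right) 4 = \left(-6 + \frac{7}{18}\right) 4 = \left(- \frac{101}{18}\right) 4 = - \frac{202}{9}$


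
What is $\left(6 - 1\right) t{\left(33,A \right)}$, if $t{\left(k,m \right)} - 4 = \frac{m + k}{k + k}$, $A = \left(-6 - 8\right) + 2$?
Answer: $\frac{475}{22} \approx 21.591$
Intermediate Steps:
$A = -12$ ($A = -14 + 2 = -12$)
$t{\left(k,m \right)} = 4 + \frac{k + m}{2 k}$ ($t{\left(k,m \right)} = 4 + \frac{m + k}{k + k} = 4 + \frac{k + m}{2 k}$)
$\left(6 - 1\right) t{\left(33,A \right)} = \left(6 - 1\right) \frac{-12 + 9 \cdot 33}{2 \cdot 33} = \left(6 - 1\right) \frac{1}{2} \cdot \frac{1}{33} \left(-12 + 297\right) = 5 \cdot \frac{1}{2} \cdot \frac{1}{33} \cdot 285 = 5 \cdot \frac{95}{22} = \frac{475}{22}$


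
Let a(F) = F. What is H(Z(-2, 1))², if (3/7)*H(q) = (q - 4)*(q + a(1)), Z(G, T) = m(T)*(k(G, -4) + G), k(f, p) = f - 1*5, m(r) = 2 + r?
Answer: 31832164/9 ≈ 3.5369e+6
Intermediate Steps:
k(f, p) = -5 + f (k(f, p) = f - 5 = -5 + f)
Z(G, T) = (-5 + 2*G)*(2 + T) (Z(G, T) = (2 + T)*((-5 + G) + G) = (2 + T)*(-5 + 2*G) = (-5 + 2*G)*(2 + T))
H(q) = 7*(1 + q)*(-4 + q)/3 (H(q) = 7*((q - 4)*(q + 1))/3 = 7*((-4 + q)*(1 + q))/3 = 7*((1 + q)*(-4 + q))/3 = 7*(1 + q)*(-4 + q)/3)
H(Z(-2, 1))² = (-28/3 - 7*(-5 + 2*(-2))*(2 + 1) + 7*((-5 + 2*(-2))*(2 + 1))²/3)² = (-28/3 - 7*(-5 - 4)*3 + 7*((-5 - 4)*3)²/3)² = (-28/3 - (-63)*3 + 7*(-9*3)²/3)² = (-28/3 - 7*(-27) + (7/3)*(-27)²)² = (-28/3 + 189 + (7/3)*729)² = (-28/3 + 189 + 1701)² = (5642/3)² = 31832164/9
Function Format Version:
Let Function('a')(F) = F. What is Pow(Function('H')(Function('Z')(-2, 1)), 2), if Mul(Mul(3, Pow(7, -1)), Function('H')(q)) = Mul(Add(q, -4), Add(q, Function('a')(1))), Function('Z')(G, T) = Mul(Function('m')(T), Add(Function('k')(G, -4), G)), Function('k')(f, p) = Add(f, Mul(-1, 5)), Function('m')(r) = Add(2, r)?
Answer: Rational(31832164, 9) ≈ 3.5369e+6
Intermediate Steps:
Function('k')(f, p) = Add(-5, f) (Function('k')(f, p) = Add(f, -5) = Add(-5, f))
Function('Z')(G, T) = Mul(Add(-5, Mul(2, G)), Add(2, T)) (Function('Z')(G, T) = Mul(Add(2, T), Add(Add(-5, G), G)) = Mul(Add(2, T), Add(-5, Mul(2, G))) = Mul(Add(-5, Mul(2, G)), Add(2, T)))
Function('H')(q) = Mul(Rational(7, 3), Add(1, q), Add(-4, q)) (Function('H')(q) = Mul(Rational(7, 3), Mul(Add(q, -4), Add(q, 1))) = Mul(Rational(7, 3), Mul(Add(-4, q), Add(1, q))) = Mul(Rational(7, 3), Mul(Add(1, q), Add(-4, q))) = Mul(Rational(7, 3), Add(1, q), Add(-4, q)))
Pow(Function('H')(Function('Z')(-2, 1)), 2) = Pow(Add(Rational(-28, 3), Mul(-7, Mul(Add(-5, Mul(2, -2)), Add(2, 1))), Mul(Rational(7, 3), Pow(Mul(Add(-5, Mul(2, -2)), Add(2, 1)), 2))), 2) = Pow(Add(Rational(-28, 3), Mul(-7, Mul(Add(-5, -4), 3)), Mul(Rational(7, 3), Pow(Mul(Add(-5, -4), 3), 2))), 2) = Pow(Add(Rational(-28, 3), Mul(-7, Mul(-9, 3)), Mul(Rational(7, 3), Pow(Mul(-9, 3), 2))), 2) = Pow(Add(Rational(-28, 3), Mul(-7, -27), Mul(Rational(7, 3), Pow(-27, 2))), 2) = Pow(Add(Rational(-28, 3), 189, Mul(Rational(7, 3), 729)), 2) = Pow(Add(Rational(-28, 3), 189, 1701), 2) = Pow(Rational(5642, 3), 2) = Rational(31832164, 9)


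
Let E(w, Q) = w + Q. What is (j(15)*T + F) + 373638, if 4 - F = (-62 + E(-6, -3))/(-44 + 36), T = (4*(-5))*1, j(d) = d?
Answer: 2986665/8 ≈ 3.7333e+5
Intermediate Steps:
E(w, Q) = Q + w
T = -20 (T = -20*1 = -20)
F = -39/8 (F = 4 - (-62 + (-3 - 6))/(-44 + 36) = 4 - (-62 - 9)/(-8) = 4 - (-71)*(-1)/8 = 4 - 1*71/8 = 4 - 71/8 = -39/8 ≈ -4.8750)
(j(15)*T + F) + 373638 = (15*(-20) - 39/8) + 373638 = (-300 - 39/8) + 373638 = -2439/8 + 373638 = 2986665/8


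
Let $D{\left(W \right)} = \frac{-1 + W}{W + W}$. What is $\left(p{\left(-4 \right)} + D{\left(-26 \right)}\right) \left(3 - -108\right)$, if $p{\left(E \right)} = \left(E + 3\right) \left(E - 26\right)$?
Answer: $\frac{176157}{52} \approx 3387.6$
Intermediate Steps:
$D{\left(W \right)} = \frac{-1 + W}{2 W}$
$p{\left(E \right)} = \left(-26 + E\right) \left(3 + E\right)$ ($p{\left(E \right)} = \left(3 + E\right) \left(-26 + E\right) = \left(-26 + E\right) \left(3 + E\right)$)
$\left(p{\left(-4 \right)} + D{\left(-26 \right)}\right) \left(3 - -108\right) = \left(\left(-78 + \left(-4\right)^{2} - -92\right) + \frac{-1 - 26}{2 \left(-26\right)}\right) \left(3 - -108\right) = \left(\left(-78 + 16 + 92\right) + \frac{1}{2} \left(- \frac{1}{26}\right) \left(-27\right)\right) \left(3 + 108\right) = \left(30 + \frac{27}{52}\right) 111 = \frac{1587}{52} \cdot 111 = \frac{176157}{52}$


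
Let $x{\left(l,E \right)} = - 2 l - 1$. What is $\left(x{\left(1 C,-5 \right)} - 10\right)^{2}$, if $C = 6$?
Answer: $529$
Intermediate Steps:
$x{\left(l,E \right)} = -1 - 2 l$
$\left(x{\left(1 C,-5 \right)} - 10\right)^{2} = \left(\left(-1 - 2 \cdot 1 \cdot 6\right) - 10\right)^{2} = \left(\left(-1 - 12\right) - 10\right)^{2} = \left(-13 - 10\right)^{2} = \left(-23\right)^{2} = 529$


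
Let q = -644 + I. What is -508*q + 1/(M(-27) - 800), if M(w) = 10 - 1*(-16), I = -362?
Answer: 395551151/774 ≈ 5.1105e+5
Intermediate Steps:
M(w) = 26 (M(w) = 10 + 16 = 26)
q = -1006 (q = -644 - 362 = -1006)
-508*q + 1/(M(-27) - 800) = -508*(-1006) + 1/(26 - 800) = 511048 + 1/(-774) = 511048 - 1/774 = 395551151/774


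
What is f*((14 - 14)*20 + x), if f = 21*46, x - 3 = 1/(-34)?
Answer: 48783/17 ≈ 2869.6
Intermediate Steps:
x = 101/34 (x = 3 + 1/(-34) = 3 - 1/34 = 101/34 ≈ 2.9706)
f = 966
f*((14 - 14)*20 + x) = 966*((14 - 14)*20 + 101/34) = 966*(0*20 + 101/34) = 966*(0 + 101/34) = 966*(101/34) = 48783/17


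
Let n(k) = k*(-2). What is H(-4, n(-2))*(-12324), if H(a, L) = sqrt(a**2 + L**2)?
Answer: -49296*sqrt(2) ≈ -69715.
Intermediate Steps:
n(k) = -2*k
H(a, L) = sqrt(L**2 + a**2)
H(-4, n(-2))*(-12324) = sqrt((-2*(-2))**2 + (-4)**2)*(-12324) = sqrt(4**2 + 16)*(-12324) = sqrt(16 + 16)*(-12324) = sqrt(32)*(-12324) = (4*sqrt(2))*(-12324) = -49296*sqrt(2)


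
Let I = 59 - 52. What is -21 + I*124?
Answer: 847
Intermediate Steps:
I = 7
-21 + I*124 = -21 + 7*124 = -21 + 868 = 847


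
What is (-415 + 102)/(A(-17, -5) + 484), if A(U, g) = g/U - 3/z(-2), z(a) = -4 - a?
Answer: -10642/16517 ≈ -0.64431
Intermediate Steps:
A(U, g) = 3/2 + g/U (A(U, g) = g/U - 3/(-4 - 1*(-2)) = g/U - 3/(-4 + 2) = g/U - 3/(-2) = g/U - 3*(-½) = g/U + 3/2 = 3/2 + g/U)
(-415 + 102)/(A(-17, -5) + 484) = (-415 + 102)/((3/2 - 5/(-17)) + 484) = -313/((3/2 - 5*(-1/17)) + 484) = -313/((3/2 + 5/17) + 484) = -313/(61/34 + 484) = -313/16517/34 = -313*34/16517 = -10642/16517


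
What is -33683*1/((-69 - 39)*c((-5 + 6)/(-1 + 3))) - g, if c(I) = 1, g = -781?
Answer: 118031/108 ≈ 1092.9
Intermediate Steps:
-33683*1/((-69 - 39)*c((-5 + 6)/(-1 + 3))) - g = -33683/(-69 - 39) - 1*(-781) = -33683/((-108*1)) + 781 = -33683/(-108) + 781 = -33683*(-1/108) + 781 = 33683/108 + 781 = 118031/108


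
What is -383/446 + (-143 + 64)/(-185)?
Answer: -35621/82510 ≈ -0.43172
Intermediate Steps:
-383/446 + (-143 + 64)/(-185) = -383*1/446 - 79*(-1/185) = -383/446 + 79/185 = -35621/82510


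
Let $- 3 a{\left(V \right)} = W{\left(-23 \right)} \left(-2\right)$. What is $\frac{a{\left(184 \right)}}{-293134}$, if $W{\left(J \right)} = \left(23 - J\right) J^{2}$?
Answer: $- \frac{24334}{439701} \approx -0.055342$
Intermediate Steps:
$W{\left(J \right)} = J^{2} \left(23 - J\right)$
$a{\left(V \right)} = \frac{48668}{3}$ ($a{\left(V \right)} = - \frac{\left(-23\right)^{2} \left(23 - -23\right) \left(-2\right)}{3} = - \frac{529 \left(23 + 23\right) \left(-2\right)}{3} = - \frac{529 \cdot 46 \left(-2\right)}{3} = - \frac{24334 \left(-2\right)}{3} = \left(- \frac{1}{3}\right) \left(-48668\right) = \frac{48668}{3}$)
$\frac{a{\left(184 \right)}}{-293134} = \frac{48668}{3 \left(-293134\right)} = \frac{48668}{3} \left(- \frac{1}{293134}\right) = - \frac{24334}{439701}$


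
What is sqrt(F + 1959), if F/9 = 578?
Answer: sqrt(7161) ≈ 84.623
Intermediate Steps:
F = 5202 (F = 9*578 = 5202)
sqrt(F + 1959) = sqrt(5202 + 1959) = sqrt(7161)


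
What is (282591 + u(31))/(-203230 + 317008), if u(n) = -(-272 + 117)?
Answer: 141373/56889 ≈ 2.4851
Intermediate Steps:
u(n) = 155 (u(n) = -1*(-155) = 155)
(282591 + u(31))/(-203230 + 317008) = (282591 + 155)/(-203230 + 317008) = 282746/113778 = 282746*(1/113778) = 141373/56889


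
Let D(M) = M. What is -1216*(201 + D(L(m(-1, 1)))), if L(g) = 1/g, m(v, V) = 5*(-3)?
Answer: -3665024/15 ≈ -2.4434e+5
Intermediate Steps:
m(v, V) = -15
L(g) = 1/g
-1216*(201 + D(L(m(-1, 1)))) = -1216*(201 + 1/(-15)) = -1216*(201 - 1/15) = -1216*3014/15 = -3665024/15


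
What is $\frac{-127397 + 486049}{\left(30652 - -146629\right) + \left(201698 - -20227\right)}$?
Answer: $\frac{179326}{199603} \approx 0.89841$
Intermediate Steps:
$\frac{-127397 + 486049}{\left(30652 - -146629\right) + \left(201698 - -20227\right)} = \frac{358652}{\left(30652 + 146629\right) + \left(201698 + 20227\right)} = \frac{358652}{177281 + 221925} = \frac{358652}{399206} = 358652 \cdot \frac{1}{399206} = \frac{179326}{199603}$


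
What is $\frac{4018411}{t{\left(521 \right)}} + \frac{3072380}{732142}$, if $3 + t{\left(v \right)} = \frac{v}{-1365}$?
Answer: $- \frac{2007940304739025}{1689783736} \approx -1.1883 \cdot 10^{6}$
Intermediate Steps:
$t{\left(v \right)} = -3 - \frac{v}{1365}$ ($t{\left(v \right)} = -3 + \frac{v}{-1365} = -3 + v \left(- \frac{1}{1365}\right) = -3 - \frac{v}{1365}$)
$\frac{4018411}{t{\left(521 \right)}} + \frac{3072380}{732142} = \frac{4018411}{-3 - \frac{521}{1365}} + \frac{3072380}{732142} = \frac{4018411}{-3 - \frac{521}{1365}} + 3072380 \cdot \frac{1}{732142} = \frac{4018411}{- \frac{4616}{1365}} + \frac{1536190}{366071} = 4018411 \left(- \frac{1365}{4616}\right) + \frac{1536190}{366071} = - \frac{5485131015}{4616} + \frac{1536190}{366071} = - \frac{2007940304739025}{1689783736}$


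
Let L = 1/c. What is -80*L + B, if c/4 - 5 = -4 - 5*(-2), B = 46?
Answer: 486/11 ≈ 44.182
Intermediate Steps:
c = 44 (c = 20 + 4*(-4 - 5*(-2)) = 20 + 4*(-4 + 10) = 20 + 4*6 = 20 + 24 = 44)
L = 1/44 ≈ 0.022727
-80*L + B = -80*1/44 + 46 = -20/11 + 46 = 486/11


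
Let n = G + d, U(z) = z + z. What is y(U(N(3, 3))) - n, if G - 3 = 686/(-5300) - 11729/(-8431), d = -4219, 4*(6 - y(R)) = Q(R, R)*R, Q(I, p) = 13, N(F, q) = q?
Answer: 46932347679/11171075 ≈ 4201.2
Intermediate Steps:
U(z) = 2*z
y(R) = 6 - 13*R/4
G = 95216467/22342150 (G = 3 + (686/(-5300) - 11729/(-8431)) = 3 + (686*(-1/5300) - 11729*(-1/8431)) = 3 + (-343/2650 + 11729/8431) = 3 + 28190017/22342150 = 95216467/22342150 ≈ 4.2617)
n = -94166314383/22342150 (n = 95216467/22342150 - 4219 = -94166314383/22342150 ≈ -4214.7)
y(U(N(3, 3))) - n = (6 - 13*3/2) - 1*(-94166314383/22342150) = (6 - 13/4*6) + 94166314383/22342150 = (6 - 39/2) + 94166314383/22342150 = -27/2 + 94166314383/22342150 = 46932347679/11171075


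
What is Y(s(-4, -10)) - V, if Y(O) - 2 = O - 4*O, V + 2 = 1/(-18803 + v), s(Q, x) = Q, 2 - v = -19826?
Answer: 16399/1025 ≈ 15.999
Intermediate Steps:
v = 19828 (v = 2 - 1*(-19826) = 2 + 19826 = 19828)
V = -2049/1025 (V = -2 + 1/(-18803 + 19828) = -2 + 1/1025 = -2049/1025 ≈ -1.9990)
Y(O) = 2 - 3*O (Y(O) = 2 + (O - 4*O) = 2 - 3*O)
Y(s(-4, -10)) - V = (2 - 3*(-4)) - 1*(-2049/1025) = (2 + 12) + 2049/1025 = 14 + 2049/1025 = 16399/1025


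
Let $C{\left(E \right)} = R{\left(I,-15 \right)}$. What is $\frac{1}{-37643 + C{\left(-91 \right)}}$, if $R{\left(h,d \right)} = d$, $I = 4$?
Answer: $- \frac{1}{37658} \approx -2.6555 \cdot 10^{-5}$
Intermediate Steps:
$C{\left(E \right)} = -15$
$\frac{1}{-37643 + C{\left(-91 \right)}} = \frac{1}{-37643 - 15} = \frac{1}{-37658} = - \frac{1}{37658}$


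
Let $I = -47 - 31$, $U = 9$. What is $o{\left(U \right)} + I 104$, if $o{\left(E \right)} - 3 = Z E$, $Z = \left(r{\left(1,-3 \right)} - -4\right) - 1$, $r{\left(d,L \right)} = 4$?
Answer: $-8046$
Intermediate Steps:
$I = -78$
$Z = 7$ ($Z = \left(4 - -4\right) - 1 = \left(4 + 4\right) - 1 = 8 - 1 = 7$)
$o{\left(E \right)} = 3 + 7 E$
$o{\left(U \right)} + I 104 = \left(3 + 7 \cdot 9\right) - 8112 = \left(3 + 63\right) - 8112 = 66 - 8112 = -8046$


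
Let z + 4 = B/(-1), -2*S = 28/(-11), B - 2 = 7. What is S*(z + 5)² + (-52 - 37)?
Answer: -83/11 ≈ -7.5455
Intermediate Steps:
B = 9 (B = 2 + 7 = 9)
S = 14/11 (S = -14/(-11) = -14*(-1)/11 = -½*(-28/11) = 14/11 ≈ 1.2727)
z = -13 (z = -4 + 9/(-1) = -4 + 9*(-1) = -4 - 9 = -13)
S*(z + 5)² + (-52 - 37) = 14*(-13 + 5)²/11 + (-52 - 37) = (14/11)*(-8)² - 89 = (14/11)*64 - 89 = 896/11 - 89 = -83/11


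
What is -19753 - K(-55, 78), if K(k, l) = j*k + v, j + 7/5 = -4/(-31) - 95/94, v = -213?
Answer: -57305233/2914 ≈ -19666.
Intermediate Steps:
j = -33243/14570 (j = -7/5 + (-4/(-31) - 95/94) = -7/5 + (-4*(-1/31) - 95*1/94) = -7/5 + (4/31 - 95/94) = -7/5 - 2569/2914 = -33243/14570 ≈ -2.2816)
K(k, l) = -213 - 33243*k/14570 (K(k, l) = -33243*k/14570 - 213 = -213 - 33243*k/14570)
-19753 - K(-55, 78) = -19753 - (-213 - 33243/14570*(-55)) = -19753 - (-213 + 365673/2914) = -19753 - 1*(-255009/2914) = -19753 + 255009/2914 = -57305233/2914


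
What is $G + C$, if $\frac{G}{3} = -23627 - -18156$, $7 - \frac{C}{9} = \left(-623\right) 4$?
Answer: $6078$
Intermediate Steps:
$C = 22491$ ($C = 63 - 9 \left(\left(-623\right) 4\right) = 63 - -22428 = 63 + 22428 = 22491$)
$G = -16413$ ($G = 3 \left(-23627 - -18156\right) = 3 \left(-23627 + 18156\right) = 3 \left(-5471\right) = -16413$)
$G + C = -16413 + 22491 = 6078$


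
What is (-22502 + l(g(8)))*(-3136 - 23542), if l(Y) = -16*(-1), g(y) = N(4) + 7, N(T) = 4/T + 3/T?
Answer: 599881508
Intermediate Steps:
N(T) = 7/T
g(y) = 35/4 (g(y) = 7/4 + 7 = 35/4)
l(Y) = 16
(-22502 + l(g(8)))*(-3136 - 23542) = (-22502 + 16)*(-3136 - 23542) = -22486*(-26678) = 599881508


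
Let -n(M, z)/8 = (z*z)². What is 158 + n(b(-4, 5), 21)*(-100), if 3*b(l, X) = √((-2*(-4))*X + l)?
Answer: 155584958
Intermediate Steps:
b(l, X) = √(l + 8*X)/3 (b(l, X) = √((-2*(-4))*X + l)/3 = √(8*X + l)/3 = √(l + 8*X)/3)
n(M, z) = -8*z⁴
158 + n(b(-4, 5), 21)*(-100) = 158 - 8*21⁴*(-100) = 158 - 8*194481*(-100) = 158 - 1555848*(-100) = 158 + 155584800 = 155584958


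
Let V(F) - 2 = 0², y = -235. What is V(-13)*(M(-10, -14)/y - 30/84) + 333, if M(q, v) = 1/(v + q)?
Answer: 6559327/19740 ≈ 332.29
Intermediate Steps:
M(q, v) = 1/(q + v)
V(F) = 2 (V(F) = 2 + 0² = 2 + 0 = 2)
V(-13)*(M(-10, -14)/y - 30/84) + 333 = 2*(1/(-10 - 14*(-235)) - 30/84) + 333 = 2*(-1/235/(-24) - 30*1/84) + 333 = 2*(-1/24*(-1/235) - 5/14) + 333 = 2*(1/5640 - 5/14) + 333 = 2*(-14093/39480) + 333 = -14093/19740 + 333 = 6559327/19740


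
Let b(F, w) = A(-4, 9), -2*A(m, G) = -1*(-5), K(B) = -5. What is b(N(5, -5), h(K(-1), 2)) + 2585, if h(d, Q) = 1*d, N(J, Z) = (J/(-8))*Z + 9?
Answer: 5165/2 ≈ 2582.5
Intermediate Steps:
N(J, Z) = 9 - J*Z/8 (N(J, Z) = (-J/8)*Z + 9 = -J*Z/8 + 9 = 9 - J*Z/8)
h(d, Q) = d
A(m, G) = -5/2 (A(m, G) = -(-1)*(-5)/2 = -½*5 = -5/2)
b(F, w) = -5/2
b(N(5, -5), h(K(-1), 2)) + 2585 = -5/2 + 2585 = 5165/2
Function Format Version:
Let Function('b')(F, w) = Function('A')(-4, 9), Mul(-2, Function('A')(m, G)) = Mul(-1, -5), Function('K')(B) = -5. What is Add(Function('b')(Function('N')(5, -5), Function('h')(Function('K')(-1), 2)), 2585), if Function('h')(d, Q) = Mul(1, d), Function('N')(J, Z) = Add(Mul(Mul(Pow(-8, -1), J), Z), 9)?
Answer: Rational(5165, 2) ≈ 2582.5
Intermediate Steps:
Function('N')(J, Z) = Add(9, Mul(Rational(-1, 8), J, Z)) (Function('N')(J, Z) = Add(Mul(Mul(Rational(-1, 8), J), Z), 9) = Add(Mul(Rational(-1, 8), J, Z), 9) = Add(9, Mul(Rational(-1, 8), J, Z)))
Function('h')(d, Q) = d
Function('A')(m, G) = Rational(-5, 2) (Function('A')(m, G) = Mul(Rational(-1, 2), Mul(-1, -5)) = Mul(Rational(-1, 2), 5) = Rational(-5, 2))
Function('b')(F, w) = Rational(-5, 2)
Add(Function('b')(Function('N')(5, -5), Function('h')(Function('K')(-1), 2)), 2585) = Add(Rational(-5, 2), 2585) = Rational(5165, 2)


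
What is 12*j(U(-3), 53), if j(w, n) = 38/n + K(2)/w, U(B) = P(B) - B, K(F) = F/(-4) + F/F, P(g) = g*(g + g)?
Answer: 3298/371 ≈ 8.8895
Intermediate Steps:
P(g) = 2*g² (P(g) = g*(2*g) = 2*g²)
K(F) = 1 - F/4 (K(F) = F*(-¼) + 1 = -F/4 + 1 = 1 - F/4)
U(B) = -B + 2*B² (U(B) = 2*B² - B = -B + 2*B²)
j(w, n) = 1/(2*w) + 38/n (j(w, n) = 38/n + (1 - ¼*2)/w = 38/n + (1 - ½)/w = 38/n + 1/(2*w) = 1/(2*w) + 38/n)
12*j(U(-3), 53) = 12*(1/(2*((-3*(-1 + 2*(-3))))) + 38/53) = 12*(1/(2*((-3*(-1 - 6)))) + 38*(1/53)) = 12*(1/(2*((-3*(-7)))) + 38/53) = 12*((½)/21 + 38/53) = 12*((½)*(1/21) + 38/53) = 12*(1/42 + 38/53) = 12*(1649/2226) = 3298/371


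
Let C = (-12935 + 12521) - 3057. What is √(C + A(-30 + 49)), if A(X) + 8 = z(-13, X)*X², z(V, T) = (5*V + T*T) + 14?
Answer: √108431 ≈ 329.29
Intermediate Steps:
z(V, T) = 14 + T² + 5*V (z(V, T) = (5*V + T²) + 14 = (T² + 5*V) + 14 = 14 + T² + 5*V)
C = -3471 (C = -414 - 3057 = -3471)
A(X) = -8 + X²*(-51 + X²) (A(X) = -8 + (14 + X² + 5*(-13))*X² = -8 + (14 + X² - 65)*X² = -8 + (-51 + X²)*X² = -8 + X²*(-51 + X²))
√(C + A(-30 + 49)) = √(-3471 + (-8 + (-30 + 49)²*(-51 + (-30 + 49)²))) = √(-3471 + (-8 + 19²*(-51 + 19²))) = √(-3471 + (-8 + 361*(-51 + 361))) = √(-3471 + (-8 + 361*310)) = √(-3471 + (-8 + 111910)) = √(-3471 + 111902) = √108431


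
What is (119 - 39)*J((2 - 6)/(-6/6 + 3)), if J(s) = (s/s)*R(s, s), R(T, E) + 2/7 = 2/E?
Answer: -720/7 ≈ -102.86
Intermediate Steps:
R(T, E) = -2/7 + 2/E
J(s) = -2/7 + 2/s (J(s) = (s/s)*(-2/7 + 2/s) = 1*(-2/7 + 2/s) = -2/7 + 2/s)
(119 - 39)*J((2 - 6)/(-6/6 + 3)) = (119 - 39)*(-2/7 + 2/(((2 - 6)/(-6/6 + 3)))) = 80*(-2/7 + 2/((-4/(-6*⅙ + 3)))) = 80*(-2/7 + 2/((-4/(-1 + 3)))) = 80*(-2/7 + 2/((-4/2))) = 80*(-2/7 + 2/((-4*½))) = 80*(-2/7 + 2/(-2)) = 80*(-2/7 + 2*(-½)) = 80*(-2/7 - 1) = 80*(-9/7) = -720/7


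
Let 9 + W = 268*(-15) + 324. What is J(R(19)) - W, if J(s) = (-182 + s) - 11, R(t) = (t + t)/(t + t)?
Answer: 3513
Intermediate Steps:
W = -3705 (W = -9 + (268*(-15) + 324) = -9 + (-4020 + 324) = -9 - 3696 = -3705)
R(t) = 1 (R(t) = (2*t)/((2*t)) = (2*t)*(1/(2*t)) = 1)
J(s) = -193 + s
J(R(19)) - W = (-193 + 1) - 1*(-3705) = -192 + 3705 = 3513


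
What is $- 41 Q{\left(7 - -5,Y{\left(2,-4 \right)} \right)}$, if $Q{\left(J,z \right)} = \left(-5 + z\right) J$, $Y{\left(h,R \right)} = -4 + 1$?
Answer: $3936$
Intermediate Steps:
$Y{\left(h,R \right)} = -3$
$Q{\left(J,z \right)} = J \left(-5 + z\right)$
$- 41 Q{\left(7 - -5,Y{\left(2,-4 \right)} \right)} = - 41 \left(7 - -5\right) \left(-5 - 3\right) = - 41 \left(7 + 5\right) \left(-8\right) = - 41 \cdot 12 \left(-8\right) = \left(-41\right) \left(-96\right) = 3936$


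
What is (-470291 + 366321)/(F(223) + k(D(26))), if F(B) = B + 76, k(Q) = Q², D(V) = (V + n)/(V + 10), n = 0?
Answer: -6737256/19409 ≈ -347.12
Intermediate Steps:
D(V) = V/(10 + V) (D(V) = (V + 0)/(V + 10) = V/(10 + V))
F(B) = 76 + B
(-470291 + 366321)/(F(223) + k(D(26))) = (-470291 + 366321)/((76 + 223) + (26/(10 + 26))²) = -103970/(299 + (26/36)²) = -103970/(299 + (26*(1/36))²) = -103970/(299 + (13/18)²) = -103970/(299 + 169/324) = -103970/97045/324 = -103970*324/97045 = -6737256/19409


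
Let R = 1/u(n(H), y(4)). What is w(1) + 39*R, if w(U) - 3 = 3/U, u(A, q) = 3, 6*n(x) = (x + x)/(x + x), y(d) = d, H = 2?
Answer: 19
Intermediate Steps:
n(x) = ⅙ (n(x) = ((x + x)/(x + x))/6 = ((2*x)/((2*x)))/6 = ((2*x)*(1/(2*x)))/6 = (⅙)*1 = ⅙)
w(U) = 3 + 3/U
R = ⅓ (R = 1/3 = ⅓ ≈ 0.33333)
w(1) + 39*R = (3 + 3/1) + 39*(⅓) = (3 + 3*1) + 13 = (3 + 3) + 13 = 6 + 13 = 19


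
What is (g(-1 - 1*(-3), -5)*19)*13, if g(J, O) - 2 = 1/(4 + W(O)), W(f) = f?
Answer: 247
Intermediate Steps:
g(J, O) = 2 + 1/(4 + O)
(g(-1 - 1*(-3), -5)*19)*13 = (((9 + 2*(-5))/(4 - 5))*19)*13 = (((9 - 10)/(-1))*19)*13 = (-1*(-1)*19)*13 = (1*19)*13 = 19*13 = 247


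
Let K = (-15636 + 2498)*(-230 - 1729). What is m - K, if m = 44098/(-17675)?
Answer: -454907563948/17675 ≈ -2.5737e+7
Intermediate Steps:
m = -44098/17675 (m = 44098*(-1/17675) = -44098/17675 ≈ -2.4949)
K = 25737342 (K = -13138*(-1959) = 25737342)
m - K = -44098/17675 - 1*25737342 = -44098/17675 - 25737342 = -454907563948/17675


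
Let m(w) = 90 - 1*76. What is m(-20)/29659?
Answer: 2/4237 ≈ 0.00047203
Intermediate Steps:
m(w) = 14 (m(w) = 90 - 76 = 14)
m(-20)/29659 = 14/29659 = 14*(1/29659) = 2/4237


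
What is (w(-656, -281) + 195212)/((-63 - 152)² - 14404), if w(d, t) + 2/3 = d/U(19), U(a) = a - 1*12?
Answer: 4097470/668241 ≈ 6.1317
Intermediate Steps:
U(a) = -12 + a (U(a) = a - 12 = -12 + a)
w(d, t) = -⅔ + d/7 (w(d, t) = -⅔ + d/(-12 + 19) = -⅔ + d/7)
(w(-656, -281) + 195212)/((-63 - 152)² - 14404) = ((-⅔ + (⅐)*(-656)) + 195212)/((-63 - 152)² - 14404) = ((-⅔ - 656/7) + 195212)/((-215)² - 14404) = (-1982/21 + 195212)/(46225 - 14404) = (4097470/21)/31821 = (4097470/21)*(1/31821) = 4097470/668241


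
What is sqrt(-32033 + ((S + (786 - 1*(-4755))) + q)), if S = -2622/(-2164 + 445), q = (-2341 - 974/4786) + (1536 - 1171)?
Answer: I*sqrt(53521889018838969)/1371189 ≈ 168.72*I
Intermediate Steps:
q = -4729055/2393 (q = (-2341 - 974*1/4786) + 365 = (-2341 - 487/2393) + 365 = -5602500/2393 + 365 = -4729055/2393 ≈ -1976.2)
S = 874/573 (S = -2622/(-1719) = -2622*(-1/1719) = 874/573 ≈ 1.5253)
sqrt(-32033 + ((S + (786 - 1*(-4755))) + q)) = sqrt(-32033 + ((874/573 + (786 - 1*(-4755))) - 4729055/2393)) = sqrt(-32033 + ((874/573 + (786 + 4755)) - 4729055/2393)) = sqrt(-32033 + ((874/573 + 5541) - 4729055/2393)) = sqrt(-32033 + (3175867/573 - 4729055/2393)) = sqrt(-32033 + 4890101216/1371189) = sqrt(-39033196021/1371189) = I*sqrt(53521889018838969)/1371189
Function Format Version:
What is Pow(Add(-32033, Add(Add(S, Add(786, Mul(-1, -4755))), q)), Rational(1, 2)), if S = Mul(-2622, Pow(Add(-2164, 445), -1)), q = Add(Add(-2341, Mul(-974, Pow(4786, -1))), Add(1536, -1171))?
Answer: Mul(Rational(1, 1371189), I, Pow(53521889018838969, Rational(1, 2))) ≈ Mul(168.72, I)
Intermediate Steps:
q = Rational(-4729055, 2393) (q = Add(Add(-2341, Mul(-974, Rational(1, 4786))), 365) = Add(Add(-2341, Rational(-487, 2393)), 365) = Add(Rational(-5602500, 2393), 365) = Rational(-4729055, 2393) ≈ -1976.2)
S = Rational(874, 573) (S = Mul(-2622, Pow(-1719, -1)) = Mul(-2622, Rational(-1, 1719)) = Rational(874, 573) ≈ 1.5253)
Pow(Add(-32033, Add(Add(S, Add(786, Mul(-1, -4755))), q)), Rational(1, 2)) = Pow(Add(-32033, Add(Add(Rational(874, 573), Add(786, Mul(-1, -4755))), Rational(-4729055, 2393))), Rational(1, 2)) = Pow(Add(-32033, Add(Add(Rational(874, 573), Add(786, 4755)), Rational(-4729055, 2393))), Rational(1, 2)) = Pow(Add(-32033, Add(Add(Rational(874, 573), 5541), Rational(-4729055, 2393))), Rational(1, 2)) = Pow(Add(-32033, Add(Rational(3175867, 573), Rational(-4729055, 2393))), Rational(1, 2)) = Pow(Add(-32033, Rational(4890101216, 1371189)), Rational(1, 2)) = Pow(Rational(-39033196021, 1371189), Rational(1, 2)) = Mul(Rational(1, 1371189), I, Pow(53521889018838969, Rational(1, 2)))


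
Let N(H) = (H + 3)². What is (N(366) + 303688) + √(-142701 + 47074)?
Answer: 439849 + I*√95627 ≈ 4.3985e+5 + 309.24*I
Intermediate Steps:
N(H) = (3 + H)²
(N(366) + 303688) + √(-142701 + 47074) = ((3 + 366)² + 303688) + √(-142701 + 47074) = (369² + 303688) + √(-95627) = (136161 + 303688) + I*√95627 = 439849 + I*√95627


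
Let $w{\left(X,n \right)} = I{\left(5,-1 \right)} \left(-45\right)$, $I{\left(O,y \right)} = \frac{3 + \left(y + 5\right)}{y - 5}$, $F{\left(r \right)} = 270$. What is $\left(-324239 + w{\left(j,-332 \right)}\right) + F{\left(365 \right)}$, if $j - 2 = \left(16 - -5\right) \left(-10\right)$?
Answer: $- \frac{647833}{2} \approx -3.2392 \cdot 10^{5}$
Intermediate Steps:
$I{\left(O,y \right)} = \frac{8 + y}{-5 + y}$ ($I{\left(O,y \right)} = \frac{3 + \left(5 + y\right)}{-5 + y} = \frac{8 + y}{-5 + y}$)
$j = -208$ ($j = 2 + \left(16 - -5\right) \left(-10\right) = 2 + \left(16 + 5\right) \left(-10\right) = 2 + 21 \left(-10\right) = 2 - 210 = -208$)
$w{\left(X,n \right)} = \frac{105}{2}$ ($w{\left(X,n \right)} = \frac{8 - 1}{-5 - 1} \left(-45\right) = \frac{1}{-6} \cdot 7 \left(-45\right) = \left(- \frac{1}{6}\right) 7 \left(-45\right) = \left(- \frac{7}{6}\right) \left(-45\right) = \frac{105}{2}$)
$\left(-324239 + w{\left(j,-332 \right)}\right) + F{\left(365 \right)} = \left(-324239 + \frac{105}{2}\right) + 270 = - \frac{648373}{2} + 270 = - \frac{647833}{2}$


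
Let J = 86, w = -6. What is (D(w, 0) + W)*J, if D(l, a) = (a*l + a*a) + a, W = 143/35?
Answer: 12298/35 ≈ 351.37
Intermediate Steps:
W = 143/35 (W = 143*(1/35) = 143/35 ≈ 4.0857)
D(l, a) = a + a**2 + a*l (D(l, a) = (a*l + a**2) + a = (a**2 + a*l) + a = a + a**2 + a*l)
(D(w, 0) + W)*J = (0*(1 + 0 - 6) + 143/35)*86 = (0*(-5) + 143/35)*86 = (0 + 143/35)*86 = (143/35)*86 = 12298/35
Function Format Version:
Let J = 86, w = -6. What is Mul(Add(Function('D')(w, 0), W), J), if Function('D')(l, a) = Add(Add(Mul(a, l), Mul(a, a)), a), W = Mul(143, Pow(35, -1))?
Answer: Rational(12298, 35) ≈ 351.37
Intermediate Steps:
W = Rational(143, 35) (W = Mul(143, Rational(1, 35)) = Rational(143, 35) ≈ 4.0857)
Function('D')(l, a) = Add(a, Pow(a, 2), Mul(a, l)) (Function('D')(l, a) = Add(Add(Mul(a, l), Pow(a, 2)), a) = Add(Add(Pow(a, 2), Mul(a, l)), a) = Add(a, Pow(a, 2), Mul(a, l)))
Mul(Add(Function('D')(w, 0), W), J) = Mul(Add(Mul(0, Add(1, 0, -6)), Rational(143, 35)), 86) = Mul(Add(Mul(0, -5), Rational(143, 35)), 86) = Mul(Add(0, Rational(143, 35)), 86) = Mul(Rational(143, 35), 86) = Rational(12298, 35)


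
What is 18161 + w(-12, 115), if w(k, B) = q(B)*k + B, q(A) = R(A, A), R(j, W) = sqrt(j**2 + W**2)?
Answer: 18276 - 1380*sqrt(2) ≈ 16324.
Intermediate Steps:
R(j, W) = sqrt(W**2 + j**2)
q(A) = sqrt(2)*sqrt(A**2) (q(A) = sqrt(A**2 + A**2) = sqrt(2*A**2) = sqrt(2)*sqrt(A**2))
w(k, B) = B + k*sqrt(2)*sqrt(B**2) (w(k, B) = (sqrt(2)*sqrt(B**2))*k + B = k*sqrt(2)*sqrt(B**2) + B = B + k*sqrt(2)*sqrt(B**2))
18161 + w(-12, 115) = 18161 + (115 - 12*sqrt(2)*sqrt(115**2)) = 18161 + (115 - 12*sqrt(2)*sqrt(13225)) = 18161 + (115 - 12*sqrt(2)*115) = 18161 + (115 - 1380*sqrt(2)) = 18276 - 1380*sqrt(2)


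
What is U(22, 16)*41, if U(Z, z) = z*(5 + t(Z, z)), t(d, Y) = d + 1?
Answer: 18368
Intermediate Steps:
t(d, Y) = 1 + d
U(Z, z) = z*(6 + Z) (U(Z, z) = z*(5 + (1 + Z)) = z*(6 + Z))
U(22, 16)*41 = (16*(6 + 22))*41 = (16*28)*41 = 448*41 = 18368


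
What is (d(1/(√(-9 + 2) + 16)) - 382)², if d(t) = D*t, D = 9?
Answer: (-36225141*I + 4662692*√7)/(-249*I + 32*√7) ≈ 1.4551e+5 + 69.073*I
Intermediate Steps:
d(t) = 9*t
(d(1/(√(-9 + 2) + 16)) - 382)² = (9/(√(-9 + 2) + 16) - 382)² = (9/(√(-7) + 16) - 382)² = (9/(I*√7 + 16) - 382)² = (9/(16 + I*√7) - 382)² = (-382 + 9/(16 + I*√7))²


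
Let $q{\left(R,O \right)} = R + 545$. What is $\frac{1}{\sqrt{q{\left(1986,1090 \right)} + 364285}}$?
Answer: $\frac{\sqrt{22926}}{91704} \approx 0.0016511$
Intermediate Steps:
$q{\left(R,O \right)} = 545 + R$
$\frac{1}{\sqrt{q{\left(1986,1090 \right)} + 364285}} = \frac{1}{\sqrt{\left(545 + 1986\right) + 364285}} = \frac{1}{\sqrt{2531 + 364285}} = \frac{1}{\sqrt{366816}} = \frac{1}{4 \sqrt{22926}} = \frac{\sqrt{22926}}{91704}$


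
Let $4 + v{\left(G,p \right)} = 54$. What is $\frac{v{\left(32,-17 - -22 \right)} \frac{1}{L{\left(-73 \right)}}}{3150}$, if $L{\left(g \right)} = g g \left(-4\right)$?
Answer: $- \frac{1}{1342908} \approx -7.4465 \cdot 10^{-7}$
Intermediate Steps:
$v{\left(G,p \right)} = 50$ ($v{\left(G,p \right)} = -4 + 54 = 50$)
$L{\left(g \right)} = - 4 g^{2}$ ($L{\left(g \right)} = g^{2} \left(-4\right) = - 4 g^{2}$)
$\frac{v{\left(32,-17 - -22 \right)} \frac{1}{L{\left(-73 \right)}}}{3150} = \frac{50 \frac{1}{\left(-4\right) \left(-73\right)^{2}}}{3150} = \frac{50}{\left(-4\right) 5329} \cdot \frac{1}{3150} = \frac{50}{-21316} \cdot \frac{1}{3150} = 50 \left(- \frac{1}{21316}\right) \frac{1}{3150} = \left(- \frac{25}{10658}\right) \frac{1}{3150} = - \frac{1}{1342908}$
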